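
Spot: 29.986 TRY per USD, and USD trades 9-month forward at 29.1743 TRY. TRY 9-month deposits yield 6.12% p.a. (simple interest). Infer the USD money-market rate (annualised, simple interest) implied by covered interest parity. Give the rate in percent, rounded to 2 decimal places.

T = 9/12 years.
CIP gives F = S · g_TRY/g_USD, so g_TRY/g_USD = 29.1743/29.986 = 0.9729307.
The TRY side grows by 1 + 0.0612×9/12 = 1.045900.
Hence g_USD = 1.0749995.
r = (1.0749995 − 1)/(9/12) = 0.099999 → 10.00%.

10.00%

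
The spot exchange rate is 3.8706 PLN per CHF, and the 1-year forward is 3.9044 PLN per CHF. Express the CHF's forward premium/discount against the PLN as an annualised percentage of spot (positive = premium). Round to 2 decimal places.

T = 1 year.
Period premium: (3.9044 − 3.8706)/3.8706 = 0.0087325.
×(1/T) gives 0.87% p.a.

+0.87%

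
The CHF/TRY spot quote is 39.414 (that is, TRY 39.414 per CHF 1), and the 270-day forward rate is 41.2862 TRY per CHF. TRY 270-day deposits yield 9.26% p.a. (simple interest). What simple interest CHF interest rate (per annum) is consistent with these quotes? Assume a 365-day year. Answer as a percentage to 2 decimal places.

2.71%

T = 270/365 years.
CIP gives F = S · g_TRY/g_CHF, so g_TRY/g_CHF = 41.2862/39.414 = 1.0475009.
The TRY side grows by 1 + 0.0926×270/365 = 1.0684986.
Hence g_CHF = 1.0200455.
(1.0200455 − 1)/T = 0.027099, i.e. 2.71%.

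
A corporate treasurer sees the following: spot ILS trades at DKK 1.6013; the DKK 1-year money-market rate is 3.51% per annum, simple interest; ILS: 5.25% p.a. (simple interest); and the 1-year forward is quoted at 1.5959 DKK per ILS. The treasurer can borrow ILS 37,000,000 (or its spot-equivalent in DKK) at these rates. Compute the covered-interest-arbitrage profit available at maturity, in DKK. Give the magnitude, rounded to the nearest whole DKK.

T = 1 year.
Keep in ILS, deliver into the forward: 37,000,000·1.052500·1.5959 = DKK 62,148,335.75.
Swap to DKK now, deposit: 37,000,000·1.6013·1.035100 = DKK 61,327,708.31.
The quoted forward overvalues ILS, so borrow DKK, buy ILS at spot, deposit the ILS at 5.25%, and sell the proceeds forward at 1.5959.
The gap between the two covered legs is DKK 820,627.

DKK 820,627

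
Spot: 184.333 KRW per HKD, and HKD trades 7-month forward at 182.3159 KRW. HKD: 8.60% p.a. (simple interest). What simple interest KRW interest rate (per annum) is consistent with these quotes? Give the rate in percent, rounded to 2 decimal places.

6.63%

T = 7/12 years.
CIP gives F = S · g_KRW/g_HKD, so g_KRW/g_HKD = 182.3159/184.333 = 0.9890573.
HKD growth factor: 1 + 0.0860×7/12 = 1.0501667.
Hence g_KRW = 1.038675.
(1.038675 − 1)/T = 0.066300, i.e. 6.63%.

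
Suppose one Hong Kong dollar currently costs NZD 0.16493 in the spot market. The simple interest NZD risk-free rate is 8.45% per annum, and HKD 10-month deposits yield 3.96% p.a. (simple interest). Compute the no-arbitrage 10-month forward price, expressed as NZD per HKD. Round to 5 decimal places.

T = 10/12 years.
Growth of 1 NZD over T: 1 + 0.0845×10/12 = 1.0704167.
Growth of 1 HKD over T: 1 + 0.0396×10/12 = 1.033000.
So F = 0.16493 × 1.0704167 / 1.033000 = 0.1709040 (NZD/HKD).

0.17090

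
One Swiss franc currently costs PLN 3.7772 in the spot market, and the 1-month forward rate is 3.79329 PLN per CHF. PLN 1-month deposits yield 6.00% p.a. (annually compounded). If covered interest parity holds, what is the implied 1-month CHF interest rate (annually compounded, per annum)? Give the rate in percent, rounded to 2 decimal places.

0.73%

T = 1/12 years.
F/S = 3.79329/3.7772 = 1.0042598 = (growth of PLN) / (growth of CHF).
PLN growth factor: (1 + 0.0600)^(1/12) = 1.0048676.
So the CHF growth factor = 1.0006052.
Annualise: 1.0006052^(12/1) − 1 = 0.007287 = 0.73%.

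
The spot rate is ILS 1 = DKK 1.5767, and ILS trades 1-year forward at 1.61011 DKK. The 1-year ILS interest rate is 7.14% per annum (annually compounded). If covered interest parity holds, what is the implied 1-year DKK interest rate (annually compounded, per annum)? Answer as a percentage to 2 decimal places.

9.41%

T = 1 year.
F/S = 1.61011/1.5767 = 1.0211898 = (growth of DKK) / (growth of ILS).
The ILS side grows by (1 + 0.0714)^1 = 1.071400.
So the DKK growth factor = 1.0941028.
r = 1.0941028^(1/1) − 1 = 0.094103 → 9.41%.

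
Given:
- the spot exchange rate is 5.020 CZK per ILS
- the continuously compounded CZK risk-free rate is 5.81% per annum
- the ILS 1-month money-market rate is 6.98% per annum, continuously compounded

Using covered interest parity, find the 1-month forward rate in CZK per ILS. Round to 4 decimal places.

T = 1/12 years.
Growth of 1 CZK over T: e^(0.0581×1/12) = 1.0048534.
ILS accumulates by e^(0.0698×1/12) = 1.0058336.
So F = 5.02 × 1.0048534 / 1.0058336 = 5.015108 (CZK/ILS).

5.0151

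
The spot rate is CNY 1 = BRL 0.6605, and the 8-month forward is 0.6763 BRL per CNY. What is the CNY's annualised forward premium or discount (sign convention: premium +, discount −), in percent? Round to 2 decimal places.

T = 8/12 years.
CNY trades forward at +2.39213% vs spot over the period.
×(1/T) gives 3.59% p.a.

+3.59%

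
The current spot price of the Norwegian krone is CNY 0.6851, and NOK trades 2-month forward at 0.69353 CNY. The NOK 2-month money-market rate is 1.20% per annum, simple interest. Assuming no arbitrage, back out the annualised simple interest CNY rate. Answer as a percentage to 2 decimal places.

T = 2/12 years.
CIP gives F = S · g_CNY/g_NOK, so g_CNY/g_NOK = 0.69353/0.6851 = 1.0123048.
NOK growth factor: 1 + 0.0120×2/12 = 1.002000.
That pins the CNY growth at 1.0143294.
(1.0143294 − 1)/T = 0.085976, i.e. 8.60%.

8.60%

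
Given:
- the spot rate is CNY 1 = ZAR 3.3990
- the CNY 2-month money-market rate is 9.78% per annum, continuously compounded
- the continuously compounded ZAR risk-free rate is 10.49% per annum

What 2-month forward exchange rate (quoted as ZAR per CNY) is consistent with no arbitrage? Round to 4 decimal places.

T = 2/12 years.
ZAR growth factor: e^(0.1049×2/12) = 1.0176371.
Growth of 1 CNY over T: e^(0.0978×2/12) = 1.0164336.
CIP: F = S · (grow ZAR)/(grow CNY) = 3.399 × 1.0176371/1.0164336 = 3.403025 ZAR per CNY.

3.4030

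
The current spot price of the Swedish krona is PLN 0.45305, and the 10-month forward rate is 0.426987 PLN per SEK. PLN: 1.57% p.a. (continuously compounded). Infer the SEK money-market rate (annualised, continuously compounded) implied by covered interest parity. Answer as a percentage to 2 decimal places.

T = 10/12 years.
F/S = 0.426987/0.45305 = 0.9424721 = (growth of PLN) / (growth of SEK).
The PLN side grows by e^(0.0157×10/12) = 1.0131693.
So the SEK growth factor = 1.0750125.
Take logs: ln 1.0750125 / (10/12) = 0.086799, so 8.68%.

8.68%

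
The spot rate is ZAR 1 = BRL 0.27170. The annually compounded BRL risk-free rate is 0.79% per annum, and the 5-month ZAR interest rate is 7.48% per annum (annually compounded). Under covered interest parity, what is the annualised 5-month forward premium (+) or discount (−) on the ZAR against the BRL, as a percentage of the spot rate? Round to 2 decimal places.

-6.34%

T = 5/12 years.
F = S · g_BRL/g_ZAR = 0.2717 × 1.0032841/1.0305123 = 0.26452114.
Annualised premium = (F − S)/S × (1/T) = (0.26452114 − 0.2717)/0.2717 ÷ (5/12) = -6.34%.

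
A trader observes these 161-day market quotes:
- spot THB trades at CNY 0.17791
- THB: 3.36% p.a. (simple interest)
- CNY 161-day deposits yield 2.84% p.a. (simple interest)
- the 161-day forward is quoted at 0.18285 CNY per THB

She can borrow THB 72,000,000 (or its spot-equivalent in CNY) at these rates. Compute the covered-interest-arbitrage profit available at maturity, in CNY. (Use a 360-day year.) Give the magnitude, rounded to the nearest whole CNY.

T = 161/360 years.
Keep in THB, deliver into the forward: 72,000,000·1.0150266667·0.18285 = CNY 13,363,029.07.
Swap to CNY now, deposit: 72,000,000·0.17791·1.0127011111 = CNY 12,972,215.14.
The quoted forward overvalues THB, so borrow CNY, buy THB at spot, deposit the THB at 3.36%, and sell the proceeds forward at 0.18285.
Profit = 13,363,029.07 − 12,972,215.14 = CNY 390,814.

CNY 390,814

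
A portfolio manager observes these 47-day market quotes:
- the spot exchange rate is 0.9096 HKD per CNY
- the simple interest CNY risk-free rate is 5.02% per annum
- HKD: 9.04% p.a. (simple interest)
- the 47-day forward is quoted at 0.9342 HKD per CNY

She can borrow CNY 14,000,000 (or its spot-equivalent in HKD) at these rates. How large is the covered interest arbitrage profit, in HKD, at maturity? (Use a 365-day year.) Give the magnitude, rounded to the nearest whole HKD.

T = 47/365 years.
Keep in CNY, deliver into the forward: 14,000,000·1.0064641096·0.9342 = HKD 13,163,342.80.
Swap to HKD now, deposit: 14,000,000·0.9096·1.0116405479 = HKD 12,882,635.39.
The quoted forward overvalues CNY, so borrow HKD, buy CNY at spot, deposit the CNY at 5.02%, and sell the proceeds forward at 0.9342.
The gap between the two covered legs is HKD 280,707.

HKD 280,707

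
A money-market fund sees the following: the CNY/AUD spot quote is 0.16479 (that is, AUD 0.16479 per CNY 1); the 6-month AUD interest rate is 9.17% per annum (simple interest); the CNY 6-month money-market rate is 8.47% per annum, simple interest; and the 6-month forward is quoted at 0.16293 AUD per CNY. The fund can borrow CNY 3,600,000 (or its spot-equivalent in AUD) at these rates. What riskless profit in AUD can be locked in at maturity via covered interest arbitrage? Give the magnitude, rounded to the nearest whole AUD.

T = 6/12 years.
Keep in CNY, deliver into the forward: 3,600,000·1.042350·0.16293 = AUD 611,388.31.
Swap to AUD now, deposit: 3,600,000·0.16479·1.045850 = AUD 620,444.24.
The quoted forward undervalues CNY, so borrow CNY, convert to AUD at spot, deposit the AUD at 9.17%, and buy CNY forward at 0.16293 to cover the loan.
The gap between the two covered legs is AUD 9,056.

AUD 9,056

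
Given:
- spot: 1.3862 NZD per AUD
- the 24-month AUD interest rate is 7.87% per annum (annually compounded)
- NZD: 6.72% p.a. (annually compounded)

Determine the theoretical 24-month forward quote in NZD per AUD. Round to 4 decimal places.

T = 2 years.
Growth of 1 NZD over T: (1 + 0.0672)^2 = 1.1389158.
AUD growth factor: (1 + 0.0787)^2 = 1.1635937.
Forward (NZD per AUD) = 1.3862 × 1.1389158 / 1.1635937 = 1.356801.

1.3568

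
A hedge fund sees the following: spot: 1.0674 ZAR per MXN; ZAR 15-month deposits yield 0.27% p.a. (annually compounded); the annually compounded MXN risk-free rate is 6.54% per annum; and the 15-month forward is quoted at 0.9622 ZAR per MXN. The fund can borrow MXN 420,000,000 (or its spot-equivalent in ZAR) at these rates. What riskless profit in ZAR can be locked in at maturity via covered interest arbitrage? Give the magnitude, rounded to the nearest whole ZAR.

ZAR 12,394,628

T = 15/12 years.
Route A — deposit MXN, sell forward: 420,000,000 × 1.08240768128 × 0.9622 = ZAR 437,426,921.79.
Route B — convert at spot, deposit ZAR: 420,000,000 × 1.0674 × 1.00337613829 = ZAR 449,821,549.80.
The quoted forward undervalues MXN, so borrow MXN, convert to ZAR at spot, deposit the ZAR at 0.27%, and buy MXN forward at 0.9622 to cover the loan.
Arbitrage profit = |437,426,921.79 − 449,821,549.80| = ZAR 12,394,628.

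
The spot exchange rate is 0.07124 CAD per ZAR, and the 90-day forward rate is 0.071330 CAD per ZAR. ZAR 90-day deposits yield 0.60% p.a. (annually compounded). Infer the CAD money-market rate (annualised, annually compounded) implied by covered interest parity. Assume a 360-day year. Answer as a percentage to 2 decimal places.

T = 90/360 years.
F/S = 0.07133/0.07124 = 1.0012633 = (growth of CAD) / (growth of ZAR).
The ZAR side grows by (1 + 0.0060)^(90/360) = 1.0014966.
That pins the CAD growth at 1.0027618.
r = 1.0027618^(360/90) − 1 = 0.011093 → 1.11%.

1.11%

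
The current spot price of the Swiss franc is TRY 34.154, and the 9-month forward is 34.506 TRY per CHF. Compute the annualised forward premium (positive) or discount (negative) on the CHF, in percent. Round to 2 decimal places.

T = 9/12 years.
(F − S)/S = (34.506 − 34.154)/34.154 = 0.0103063.
×(1/T) gives 1.37% p.a.

+1.37%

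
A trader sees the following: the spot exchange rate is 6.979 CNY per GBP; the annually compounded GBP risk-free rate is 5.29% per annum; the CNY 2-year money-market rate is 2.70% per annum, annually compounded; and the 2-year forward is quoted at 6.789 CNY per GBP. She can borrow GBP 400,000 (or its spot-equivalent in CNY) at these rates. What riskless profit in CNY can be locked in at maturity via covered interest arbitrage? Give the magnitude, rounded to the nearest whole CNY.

T = 2 years.
Route A — deposit GBP, sell forward: 400,000 × 1.10859841 × 6.789 = CNY 3,010,509.84.
Route B — convert at spot, deposit CNY: 400,000 × 6.979 × 1.054729 = CNY 2,944,381.48.
The quoted forward overvalues GBP, so borrow CNY, buy GBP at spot, deposit the GBP at 5.29%, and sell the proceeds forward at 6.789.
The gap between the two covered legs is CNY 66,128.

CNY 66,128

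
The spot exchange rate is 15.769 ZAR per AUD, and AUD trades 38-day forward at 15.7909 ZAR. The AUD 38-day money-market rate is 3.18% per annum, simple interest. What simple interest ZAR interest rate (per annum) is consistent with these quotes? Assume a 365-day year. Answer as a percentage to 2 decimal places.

T = 38/365 years.
CIP gives F = S · g_ZAR/g_AUD, so g_ZAR/g_AUD = 15.7909/15.769 = 1.0013888.
AUD growth factor: 1 + 0.0318×38/365 = 1.0033107.
So the ZAR growth factor = 1.0047041.
r = (1.0047041 − 1)/(38/365) = 0.045184 → 4.52%.

4.52%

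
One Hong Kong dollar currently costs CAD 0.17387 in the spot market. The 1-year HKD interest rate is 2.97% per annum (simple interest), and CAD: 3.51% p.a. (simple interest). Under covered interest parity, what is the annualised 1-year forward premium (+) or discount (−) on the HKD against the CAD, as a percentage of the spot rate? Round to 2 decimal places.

T = 1 year.
No-arbitrage forward: 0.17387 × 1.035100 / 1.029700 = 0.17478182 CAD/HKD.
Annualised premium = (F − S)/S × (1/T) = (0.17478182 − 0.17387)/0.17387 ÷ 1 = 0.52%.

+0.52%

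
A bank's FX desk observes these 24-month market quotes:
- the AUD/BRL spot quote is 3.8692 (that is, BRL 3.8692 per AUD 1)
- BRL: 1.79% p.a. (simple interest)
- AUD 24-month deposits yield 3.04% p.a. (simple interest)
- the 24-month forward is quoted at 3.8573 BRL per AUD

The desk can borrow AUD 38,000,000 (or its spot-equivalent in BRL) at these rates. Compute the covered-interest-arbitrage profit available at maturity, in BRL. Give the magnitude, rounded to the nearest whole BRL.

BRL 3,196,046

T = 2 years.
Route A — deposit AUD, sell forward: 38,000,000 × 1.060800 × 3.8573 = BRL 155,489,305.92.
Route B — convert at spot, deposit BRL: 38,000,000 × 3.8692 × 1.035800 = BRL 152,293,259.68.
The quoted forward overvalues AUD, so borrow BRL, buy AUD at spot, deposit the AUD at 3.04%, and sell the proceeds forward at 3.8573.
Profit = 155,489,305.92 − 152,293,259.68 = BRL 3,196,046.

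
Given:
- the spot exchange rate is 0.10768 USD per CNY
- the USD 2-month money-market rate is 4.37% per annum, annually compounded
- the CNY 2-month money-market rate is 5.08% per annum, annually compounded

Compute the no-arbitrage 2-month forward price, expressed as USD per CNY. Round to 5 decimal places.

0.10756

T = 2/12 years.
USD accumulates by (1 + 0.0437)^(2/12) = 1.0071542.
CNY accumulates by (1 + 0.0508)^(2/12) = 1.0082928.
So F = 0.10768 × 1.0071542 / 1.0082928 = 0.1075584 (USD/CNY).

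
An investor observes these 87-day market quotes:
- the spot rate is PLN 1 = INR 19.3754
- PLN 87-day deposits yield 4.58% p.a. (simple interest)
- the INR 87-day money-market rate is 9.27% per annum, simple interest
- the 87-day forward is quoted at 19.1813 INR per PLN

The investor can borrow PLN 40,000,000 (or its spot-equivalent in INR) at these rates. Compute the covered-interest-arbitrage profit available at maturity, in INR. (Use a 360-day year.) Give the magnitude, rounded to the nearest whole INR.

T = 87/360 years.
Keep in PLN, deliver into the forward: 40,000,000·1.01106833333·19.1813 = INR 775,744,200.88.
Swap to INR now, deposit: 40,000,000·19.3754·1.0224025 = INR 792,378,295.94.
The quoted forward undervalues PLN, so borrow PLN, convert to INR at spot, deposit the INR at 9.27%, and buy PLN forward at 19.1813 to cover the loan.
Profit = 792,378,295.94 − 775,744,200.88 = INR 16,634,095.

INR 16,634,095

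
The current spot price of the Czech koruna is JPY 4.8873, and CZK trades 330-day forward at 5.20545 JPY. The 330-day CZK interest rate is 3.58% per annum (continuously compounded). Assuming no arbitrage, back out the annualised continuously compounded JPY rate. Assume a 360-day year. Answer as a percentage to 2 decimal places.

10.46%

T = 330/360 years.
By CIP, F/S equals the JPY-to-CZK growth ratio: 5.20545/4.8873 = 1.0650973.
The CZK side grows by e^(0.0358×330/360) = 1.0333611.
So the JPY growth factor = 1.1006301.
r = ln(1.1006301)/(330/360) = 0.104599 → 10.46%.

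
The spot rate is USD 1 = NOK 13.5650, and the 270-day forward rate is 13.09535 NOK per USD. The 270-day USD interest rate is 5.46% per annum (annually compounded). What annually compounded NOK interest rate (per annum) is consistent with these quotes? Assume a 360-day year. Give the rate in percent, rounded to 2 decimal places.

0.62%

T = 270/360 years.
CIP gives F = S · g_NOK/g_USD, so g_NOK/g_USD = 13.09535/13.565 = 0.9653778.
The USD side grows by (1 + 0.0546)^(270/360) = 1.0406767.
Hence g_NOK = 1.0046462.
Annualise: 1.0046462^(360/270) − 1 = 0.006200 = 0.62%.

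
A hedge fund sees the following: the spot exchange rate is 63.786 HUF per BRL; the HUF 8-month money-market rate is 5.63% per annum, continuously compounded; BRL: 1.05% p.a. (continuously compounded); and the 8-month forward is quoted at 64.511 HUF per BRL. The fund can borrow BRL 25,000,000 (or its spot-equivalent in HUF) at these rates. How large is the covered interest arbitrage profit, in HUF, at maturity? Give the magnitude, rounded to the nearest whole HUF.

HUF 31,535,918

T = 8/12 years.
Route A — deposit BRL, sell forward: 25,000,000 × 1.007024557267 × 64.511 = HUF 1,624,104,030.35.
Route B — convert at spot, deposit HUF: 25,000,000 × 63.786 × 1.038246604725 = HUF 1,655,639,948.22.
The quoted forward undervalues BRL, so borrow BRL, convert to HUF at spot, deposit the HUF at 5.63%, and buy BRL forward at 64.511 to cover the loan.
Arbitrage profit = |1,624,104,030.35 − 1,655,639,948.22| = HUF 31,535,918.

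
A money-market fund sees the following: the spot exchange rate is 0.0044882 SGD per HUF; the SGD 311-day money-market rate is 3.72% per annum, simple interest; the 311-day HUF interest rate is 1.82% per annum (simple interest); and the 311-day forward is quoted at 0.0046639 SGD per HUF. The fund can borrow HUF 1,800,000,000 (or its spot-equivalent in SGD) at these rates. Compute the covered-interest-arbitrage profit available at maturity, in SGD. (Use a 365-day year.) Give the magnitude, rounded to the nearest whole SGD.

T = 311/365 years.
Invest the HUF and cover forward: 1,800,000,000 × 1.015507397 × 0.0046639 = SGD 8,525,204.91.
Convert at spot and invest in SGD: 1,800,000,000 × 0.0044882 × 1.031696438 = SGD 8,334,827.92.
The quoted forward overvalues HUF, so borrow SGD, buy HUF at spot, deposit the HUF at 1.82%, and sell the proceeds forward at 0.0046639.
Profit = 8,525,204.91 − 8,334,827.92 = SGD 190,377.

SGD 190,377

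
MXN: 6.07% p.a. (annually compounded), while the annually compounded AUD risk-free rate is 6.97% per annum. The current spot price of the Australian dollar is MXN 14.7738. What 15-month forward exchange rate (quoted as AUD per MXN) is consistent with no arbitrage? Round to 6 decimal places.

0.068406

T = 15/12 years.
MXN growth factor: (1 + 0.0607)^(15/12) = 1.0764422.
AUD accumulates by (1 + 0.0697)^(15/12) = 1.0878712.
Forward (MXN per AUD) = 14.7738 × 1.0764422 / 1.0878712 = 14.61859.
Invert for AUD per MXN: 1 / 14.61859 = 0.068406.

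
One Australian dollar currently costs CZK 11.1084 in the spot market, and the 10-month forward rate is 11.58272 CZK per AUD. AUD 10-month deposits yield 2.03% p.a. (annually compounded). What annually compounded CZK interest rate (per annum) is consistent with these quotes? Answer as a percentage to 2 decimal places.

7.28%

T = 10/12 years.
CIP gives F = S · g_CZK/g_AUD, so g_CZK/g_AUD = 11.58272/11.1084 = 1.0426992.
The AUD side grows by (1 + 0.0203)^(10/12) = 1.0168883.
So the CZK growth factor = 1.0603086.
Annualise: 1.0603086^(12/10) − 1 = 0.072800 = 7.28%.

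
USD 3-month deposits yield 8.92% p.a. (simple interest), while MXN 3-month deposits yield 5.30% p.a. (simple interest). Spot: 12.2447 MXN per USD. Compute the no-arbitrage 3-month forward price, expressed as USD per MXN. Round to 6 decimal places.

0.082397

T = 3/12 years.
MXN accumulates by 1 + 0.0530×3/12 = 1.013250.
Growth of 1 USD over T: 1 + 0.0892×3/12 = 1.022300.
So F = 12.2447 × 1.013250 / 1.022300 = 12.13630 (MXN/USD).
Quoted the other way: 1/12.13630 = 0.082397 USD per MXN.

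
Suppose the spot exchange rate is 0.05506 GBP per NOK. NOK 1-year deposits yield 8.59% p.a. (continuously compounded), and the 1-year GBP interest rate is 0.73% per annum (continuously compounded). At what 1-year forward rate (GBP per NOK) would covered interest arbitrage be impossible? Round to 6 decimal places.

T = 1 year.
GBP accumulates by e^(0.0073×1) = 1.0073267.
Growth of 1 NOK over T: e^(0.0859×1) = 1.0896974.
Forward (GBP per NOK) = 0.05506 × 1.0073267 / 1.0896974 = 0.05089799.

0.050898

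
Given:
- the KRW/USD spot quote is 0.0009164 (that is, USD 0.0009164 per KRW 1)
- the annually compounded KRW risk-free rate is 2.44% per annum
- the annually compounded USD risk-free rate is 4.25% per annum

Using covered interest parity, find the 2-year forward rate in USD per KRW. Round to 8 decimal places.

T = 2 years.
USD accumulates by (1 + 0.0425)^2 = 1.0868062.
Growth of 1 KRW over T: (1 + 0.0244)^2 = 1.0493954.
So F = 0.0009164 × 1.0868062 / 1.0493954 = 0.0009490695 (USD/KRW).

0.00094907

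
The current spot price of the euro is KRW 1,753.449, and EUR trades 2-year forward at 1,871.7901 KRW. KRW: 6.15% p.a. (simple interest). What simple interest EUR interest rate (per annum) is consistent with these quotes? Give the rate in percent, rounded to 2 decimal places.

T = 2 years.
CIP gives F = S · g_KRW/g_EUR, so g_KRW/g_EUR = 1871.7901/1753.449 = 1.0674905.
KRW growth factor: 1 + 0.0615×2 = 1.123000.
Hence g_EUR = 1.052000.
(1.052000 − 1)/T = 0.026000, i.e. 2.60%.

2.60%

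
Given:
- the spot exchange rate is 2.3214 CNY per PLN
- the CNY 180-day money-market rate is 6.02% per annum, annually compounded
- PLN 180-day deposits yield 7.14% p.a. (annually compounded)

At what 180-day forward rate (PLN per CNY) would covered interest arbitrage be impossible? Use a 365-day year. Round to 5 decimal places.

T = 180/365 years.
CNY growth factor: (1 + 0.0602)^(180/365) = 1.029248.
Growth of 1 PLN over T: (1 + 0.0714)^(180/365) = 1.0345957.
Forward (CNY per PLN) = 2.3214 × 1.029248 / 1.0345957 = 2.309401.
Invert for PLN per CNY: 1 / 2.309401 = 0.43301.

0.43301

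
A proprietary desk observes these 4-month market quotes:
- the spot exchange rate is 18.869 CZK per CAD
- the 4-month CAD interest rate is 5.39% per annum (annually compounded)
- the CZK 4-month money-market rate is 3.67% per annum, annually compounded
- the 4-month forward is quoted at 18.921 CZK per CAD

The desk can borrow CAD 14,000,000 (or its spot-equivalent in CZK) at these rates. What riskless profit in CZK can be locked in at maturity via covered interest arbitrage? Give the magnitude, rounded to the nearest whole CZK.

T = 4/12 years.
Route A — deposit CAD, sell forward: 14,000,000 × 1.0176531975 × 18.921 = CZK 269,570,226.10.
Route B — convert at spot, deposit CZK: 14,000,000 × 18.869 × 1.01208665748 = CZK 267,358,883.96.
The quoted forward overvalues CAD, so borrow CZK, buy CAD at spot, deposit the CAD at 5.39%, and sell the proceeds forward at 18.921.
The gap between the two covered legs is CZK 2,211,342.

CZK 2,211,342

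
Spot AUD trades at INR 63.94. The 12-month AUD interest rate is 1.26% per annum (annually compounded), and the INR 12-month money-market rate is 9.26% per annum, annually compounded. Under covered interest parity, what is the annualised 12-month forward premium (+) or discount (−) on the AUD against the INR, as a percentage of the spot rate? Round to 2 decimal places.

+7.90%

T = 1 year.
F = S · g_INR/g_AUD = 63.94 × 1.092600/1.012600 = 68.99155.
(F − S)/S ÷ T = (68.99155 − 63.94)/63.94/1 = 0.079005 → 7.90%.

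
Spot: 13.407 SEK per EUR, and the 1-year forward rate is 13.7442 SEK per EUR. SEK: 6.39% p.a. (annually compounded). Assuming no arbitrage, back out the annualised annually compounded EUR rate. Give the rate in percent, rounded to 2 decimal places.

3.78%

T = 1 year.
F/S = 13.7442/13.407 = 1.0251510 = (growth of SEK) / (growth of EUR).
The SEK side grows by (1 + 0.0639)^1 = 1.063900.
Hence g_EUR = 1.0377983.
r = 1.0377983^(1/1) − 1 = 0.037798 → 3.78%.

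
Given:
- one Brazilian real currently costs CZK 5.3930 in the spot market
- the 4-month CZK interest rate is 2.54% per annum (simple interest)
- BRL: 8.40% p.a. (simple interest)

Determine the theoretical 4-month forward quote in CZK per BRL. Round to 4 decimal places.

T = 4/12 years.
CZK accumulates by 1 + 0.0254×4/12 = 1.0084667.
BRL accumulates by 1 + 0.0840×4/12 = 1.028000.
CIP: F = S · (grow CZK)/(grow BRL) = 5.393 × 1.0084667/1.028000 = 5.290526 CZK per BRL.

5.2905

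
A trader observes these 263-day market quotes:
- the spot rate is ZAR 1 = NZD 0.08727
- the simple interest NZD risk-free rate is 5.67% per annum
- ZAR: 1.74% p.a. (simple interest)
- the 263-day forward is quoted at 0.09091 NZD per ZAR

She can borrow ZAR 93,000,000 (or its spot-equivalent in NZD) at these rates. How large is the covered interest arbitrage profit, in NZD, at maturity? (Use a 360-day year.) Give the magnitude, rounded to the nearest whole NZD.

T = 263/360 years.
Keep in ZAR, deliver into the forward: 93,000,000·1.012711667·0.09091 = NZD 8,562,102.44.
Swap to NZD now, deposit: 93,000,000·0.08727·1.0414225 = NZD 8,452,299.57.
The quoted forward overvalues ZAR, so borrow NZD, buy ZAR at spot, deposit the ZAR at 1.74%, and sell the proceeds forward at 0.09091.
Profit = 8,562,102.44 − 8,452,299.57 = NZD 109,803.

NZD 109,803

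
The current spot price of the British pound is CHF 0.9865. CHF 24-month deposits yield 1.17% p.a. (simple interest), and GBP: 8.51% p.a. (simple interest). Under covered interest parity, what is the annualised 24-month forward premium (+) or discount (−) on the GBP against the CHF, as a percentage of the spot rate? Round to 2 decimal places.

-6.27%

T = 2 years.
CIP forward (CHF per GBP) = 0.9865 × 1.023400/1.170200 = 0.8627449.
Annualised premium = (F − S)/S × (1/T) = (0.8627449 − 0.9865)/0.9865 ÷ 2 = -6.27%.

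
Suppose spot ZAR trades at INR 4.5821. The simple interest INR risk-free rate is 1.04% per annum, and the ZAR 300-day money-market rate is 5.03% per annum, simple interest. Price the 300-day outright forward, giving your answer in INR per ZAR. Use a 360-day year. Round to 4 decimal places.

T = 300/360 years.
INR growth factor: 1 + 0.0104×300/360 = 1.0086667.
ZAR accumulates by 1 + 0.0503×300/360 = 1.0419167.
CIP: F = S · (grow INR)/(grow ZAR) = 4.5821 × 1.0086667/1.0419167 = 4.435874 INR per ZAR.

4.4359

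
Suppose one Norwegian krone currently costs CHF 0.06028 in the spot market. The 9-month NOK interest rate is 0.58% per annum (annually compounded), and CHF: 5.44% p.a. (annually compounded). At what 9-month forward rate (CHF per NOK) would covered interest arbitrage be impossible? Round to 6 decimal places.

T = 9/12 years.
Growth of 1 CHF over T: (1 + 0.0544)^(9/12) = 1.0405287.
NOK accumulates by (1 + 0.0058)^(9/12) = 1.0043469.
Forward (CHF per NOK) = 0.06028 × 1.0405287 / 1.0043469 = 0.06245160.

0.062452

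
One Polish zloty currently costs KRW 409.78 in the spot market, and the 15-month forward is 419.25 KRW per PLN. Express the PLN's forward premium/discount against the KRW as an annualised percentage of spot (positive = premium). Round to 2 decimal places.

T = 15/12 years.
PLN trades forward at +2.31100% vs spot over the period.
Annualise by dividing by T: 0.0231100 / (15/12) = 0.018488 → 1.85%.

+1.85%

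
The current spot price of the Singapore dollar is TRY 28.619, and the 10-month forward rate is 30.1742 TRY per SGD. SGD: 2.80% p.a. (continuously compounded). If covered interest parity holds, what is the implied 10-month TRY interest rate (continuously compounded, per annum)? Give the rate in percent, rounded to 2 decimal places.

9.15%

T = 10/12 years.
CIP gives F = S · g_TRY/g_SGD, so g_TRY/g_SGD = 30.1742/28.619 = 1.0543415.
SGD growth factor: e^(0.0280×10/12) = 1.0236077.
Hence g_TRY = 1.0792321.
r = ln(1.0792321)/(10/12) = 0.091500 → 9.15%.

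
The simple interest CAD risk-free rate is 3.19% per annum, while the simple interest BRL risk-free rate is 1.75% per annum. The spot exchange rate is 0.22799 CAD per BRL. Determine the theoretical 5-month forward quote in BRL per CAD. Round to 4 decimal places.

4.3602

T = 5/12 years.
CAD accumulates by 1 + 0.0319×5/12 = 1.0132917.
Growth of 1 BRL over T: 1 + 0.0175×5/12 = 1.0072917.
Forward (CAD per BRL) = 0.22799 × 1.0132917 / 1.0072917 = 0.2293480.
Quoted the other way: 1/0.2293480 = 4.3602 BRL per CAD.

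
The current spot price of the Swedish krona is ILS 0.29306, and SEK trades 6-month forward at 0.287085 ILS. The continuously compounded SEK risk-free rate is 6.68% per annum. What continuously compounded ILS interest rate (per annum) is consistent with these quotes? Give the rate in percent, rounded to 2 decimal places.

T = 6/12 years.
By CIP, F/S equals the ILS-to-SEK growth ratio: 0.287085/0.29306 = 0.9796117.
The SEK side grows by e^(0.0668×6/12) = 1.033964.
That pins the ILS growth at 1.0128832.
Take logs: ln 1.0128832 / (6/12) = 0.025602, so 2.56%.

2.56%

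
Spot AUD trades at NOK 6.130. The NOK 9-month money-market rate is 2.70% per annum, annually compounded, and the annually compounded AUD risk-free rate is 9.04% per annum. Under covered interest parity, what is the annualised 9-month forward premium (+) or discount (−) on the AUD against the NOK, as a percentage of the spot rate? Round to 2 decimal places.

T = 9/12 years.
CIP forward (NOK per AUD) = 6.13 × 1.0201824/1.0670613 = 5.860692.
(F − S)/S ÷ T = (5.860692 − 6.13)/6.13/(9/12) = -0.058577 → -5.86%.

-5.86%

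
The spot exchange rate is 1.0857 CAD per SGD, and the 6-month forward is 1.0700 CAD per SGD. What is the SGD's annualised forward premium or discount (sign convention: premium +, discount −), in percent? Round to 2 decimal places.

T = 6/12 years.
Period premium: (1.0700 − 1.0857)/1.0857 = -0.0144607.
×(1/T) gives -2.89% p.a.

-2.89%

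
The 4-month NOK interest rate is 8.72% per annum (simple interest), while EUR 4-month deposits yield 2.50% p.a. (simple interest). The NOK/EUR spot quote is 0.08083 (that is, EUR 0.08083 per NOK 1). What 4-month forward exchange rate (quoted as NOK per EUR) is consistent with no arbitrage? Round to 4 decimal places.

T = 4/12 years.
EUR accumulates by 1 + 0.0250×4/12 = 1.00833333.
NOK accumulates by 1 + 0.0872×4/12 = 1.02906667.
CIP: F = S · (grow EUR)/(grow NOK) = 0.08083 × 1.00833333/1.02906667 = 0.079201460 EUR per NOK.
Invert for NOK per EUR: 1 / 0.079201460 = 12.6260.

12.6260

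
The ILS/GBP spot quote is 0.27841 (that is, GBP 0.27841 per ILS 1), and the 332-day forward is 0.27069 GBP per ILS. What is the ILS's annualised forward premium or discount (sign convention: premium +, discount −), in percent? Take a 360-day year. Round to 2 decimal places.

-3.01%

T = 332/360 years.
ILS trades forward at -2.77289% vs spot over the period.
Annualise by dividing by T: -0.0277289 / (332/360) = -0.030067 → -3.01%.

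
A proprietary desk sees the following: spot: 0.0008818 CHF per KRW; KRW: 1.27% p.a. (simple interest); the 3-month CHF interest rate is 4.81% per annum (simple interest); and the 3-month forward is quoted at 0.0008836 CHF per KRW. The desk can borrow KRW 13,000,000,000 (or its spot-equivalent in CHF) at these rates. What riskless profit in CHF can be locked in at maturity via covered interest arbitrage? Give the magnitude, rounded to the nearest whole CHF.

CHF 77,977

T = 3/12 years.
Keep in KRW, deliver into the forward: 13,000,000,000·1.003175·0.0008836 = CHF 11,523,270.59.
Swap to CHF now, deposit: 13,000,000,000·0.0008818·1.012025 = CHF 11,601,247.39.
The quoted forward undervalues KRW, so borrow KRW, convert to CHF at spot, deposit the CHF at 4.81%, and buy KRW forward at 0.0008836 to cover the loan.
The gap between the two covered legs is CHF 77,977.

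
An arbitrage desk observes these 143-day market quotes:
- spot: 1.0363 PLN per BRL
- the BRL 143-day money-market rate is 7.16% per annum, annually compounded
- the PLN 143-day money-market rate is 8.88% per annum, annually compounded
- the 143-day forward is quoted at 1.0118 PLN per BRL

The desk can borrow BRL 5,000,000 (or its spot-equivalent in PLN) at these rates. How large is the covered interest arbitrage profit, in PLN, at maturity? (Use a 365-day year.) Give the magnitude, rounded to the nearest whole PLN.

T = 143/365 years.
Invest the BRL and cover forward: 5,000,000 × 1.02746311 × 1.0118 = PLN 5,197,935.87.
Convert at spot and invest in PLN: 5,000,000 × 1.0363 × 1.033892921 = PLN 5,357,116.17.
The quoted forward undervalues BRL, so borrow BRL, convert to PLN at spot, deposit the PLN at 8.88%, and buy BRL forward at 1.0118 to cover the loan.
Profit = 5,357,116.17 − 5,197,935.87 = PLN 159,180.

PLN 159,180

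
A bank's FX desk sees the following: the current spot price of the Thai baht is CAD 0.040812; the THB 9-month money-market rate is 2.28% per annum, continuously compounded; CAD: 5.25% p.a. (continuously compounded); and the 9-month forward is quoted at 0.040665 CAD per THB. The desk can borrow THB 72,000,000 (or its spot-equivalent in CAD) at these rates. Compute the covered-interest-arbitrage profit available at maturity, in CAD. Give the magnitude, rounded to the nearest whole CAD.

CAD 78,097

T = 9/12 years.
Keep in THB, deliver into the forward: 72,000,000·1.017247042·0.040665 = CAD 2,978,377.27.
Swap to CAD now, deposit: 72,000,000·0.040812·1.040160471 = CAD 3,056,474.10.
The quoted forward undervalues THB, so borrow THB, convert to CAD at spot, deposit the CAD at 5.25%, and buy THB forward at 0.040665 to cover the loan.
The gap between the two covered legs is CAD 78,097.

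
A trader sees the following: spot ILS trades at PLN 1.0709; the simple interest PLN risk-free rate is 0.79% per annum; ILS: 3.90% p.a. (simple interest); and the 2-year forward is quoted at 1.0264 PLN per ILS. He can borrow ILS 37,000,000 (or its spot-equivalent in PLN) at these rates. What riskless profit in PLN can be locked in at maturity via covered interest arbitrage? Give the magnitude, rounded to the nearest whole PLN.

T = 2 years.
Route A — deposit ILS, sell forward: 37,000,000 × 1.078000 × 1.0264 = PLN 40,938,990.40.
Route B — convert at spot, deposit PLN: 37,000,000 × 1.0709 × 1.015800 = PLN 40,249,348.14.
The quoted forward overvalues ILS, so borrow PLN, buy ILS at spot, deposit the ILS at 3.90%, and sell the proceeds forward at 1.0264.
Arbitrage profit = |40,938,990.40 − 40,249,348.14| = PLN 689,642.

PLN 689,642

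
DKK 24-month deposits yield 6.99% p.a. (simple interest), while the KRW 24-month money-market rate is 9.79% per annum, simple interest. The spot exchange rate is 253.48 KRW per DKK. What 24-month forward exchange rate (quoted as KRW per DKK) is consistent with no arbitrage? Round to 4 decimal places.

265.9338

T = 2 years.
Growth of 1 KRW over T: 1 + 0.0979×2 = 1.195800.
DKK accumulates by 1 + 0.0699×2 = 1.139800.
Forward (KRW per DKK) = 253.48 × 1.195800 / 1.139800 = 265.933834.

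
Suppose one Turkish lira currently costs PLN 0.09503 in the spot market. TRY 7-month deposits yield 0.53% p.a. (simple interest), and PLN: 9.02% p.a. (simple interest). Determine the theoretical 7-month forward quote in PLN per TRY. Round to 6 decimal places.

T = 7/12 years.
PLN accumulates by 1 + 0.0902×7/12 = 1.0526167.
Growth of 1 TRY over T: 1 + 0.0053×7/12 = 1.0030917.
CIP: F = S · (grow PLN)/(grow TRY) = 0.09503 × 1.0526167/1.0030917 = 0.09972185 PLN per TRY.

0.099722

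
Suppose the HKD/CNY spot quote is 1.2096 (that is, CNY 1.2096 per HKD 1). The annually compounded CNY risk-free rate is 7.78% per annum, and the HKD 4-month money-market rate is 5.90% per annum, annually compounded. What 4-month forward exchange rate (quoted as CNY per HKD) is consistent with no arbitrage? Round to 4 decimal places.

T = 4/12 years.
CNY accumulates by (1 + 0.0778)^(4/12) = 1.0252884.
HKD growth factor: (1 + 0.0590)^(4/12) = 1.0192921.
CIP: F = S · (grow CNY)/(grow HKD) = 1.2096 × 1.0252884/1.0192921 = 1.216716 CNY per HKD.

1.2167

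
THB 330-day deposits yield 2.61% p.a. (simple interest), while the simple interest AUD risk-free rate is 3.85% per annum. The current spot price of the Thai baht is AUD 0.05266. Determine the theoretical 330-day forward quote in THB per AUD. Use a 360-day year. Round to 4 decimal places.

T = 330/360 years.
AUD accumulates by 1 + 0.0385×330/360 = 1.03529167.
THB growth factor: 1 + 0.0261×330/360 = 1.023925.
So F = 0.05266 × 1.03529167 / 1.023925 = 0.053244583 (AUD/THB).
Invert for THB per AUD: 1 / 0.053244583 = 18.7813.

18.7813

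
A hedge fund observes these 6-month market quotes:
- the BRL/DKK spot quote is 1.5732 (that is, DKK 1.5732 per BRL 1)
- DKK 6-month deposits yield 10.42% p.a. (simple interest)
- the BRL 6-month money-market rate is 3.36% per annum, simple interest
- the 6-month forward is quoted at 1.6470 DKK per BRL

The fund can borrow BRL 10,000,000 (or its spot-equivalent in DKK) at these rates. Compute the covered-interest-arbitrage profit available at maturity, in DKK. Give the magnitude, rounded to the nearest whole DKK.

DKK 195,059

T = 6/12 years.
Keep in BRL, deliver into the forward: 10,000,000·1.016800·1.6470 = DKK 16,746,696.00.
Swap to DKK now, deposit: 10,000,000·1.5732·1.052100 = DKK 16,551,637.20.
The quoted forward overvalues BRL, so borrow DKK, buy BRL at spot, deposit the BRL at 3.36%, and sell the proceeds forward at 1.6470.
The gap between the two covered legs is DKK 195,059.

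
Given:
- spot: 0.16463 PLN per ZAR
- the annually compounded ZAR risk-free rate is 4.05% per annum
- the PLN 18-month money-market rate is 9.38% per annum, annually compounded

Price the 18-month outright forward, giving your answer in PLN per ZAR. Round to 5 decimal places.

T = 18/12 years.
PLN growth factor: (1 + 0.0938)^(18/12) = 1.1439496.
ZAR accumulates by (1 + 0.0405)^(18/12) = 1.061361.
Forward (PLN per ZAR) = 0.16463 × 1.1439496 / 1.061361 = 0.1774405.

0.17744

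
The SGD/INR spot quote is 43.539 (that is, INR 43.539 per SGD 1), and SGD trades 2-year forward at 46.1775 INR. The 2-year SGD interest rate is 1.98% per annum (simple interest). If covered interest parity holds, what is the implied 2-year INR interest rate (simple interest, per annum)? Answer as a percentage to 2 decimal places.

5.13%

T = 2 years.
F/S = 46.1775/43.539 = 1.0606008 = (growth of INR) / (growth of SGD).
SGD growth factor: 1 + 0.0198×2 = 1.039600.
So the INR growth factor = 1.1026006.
r = (1.1026006 − 1)/2 = 0.051300 → 5.13%.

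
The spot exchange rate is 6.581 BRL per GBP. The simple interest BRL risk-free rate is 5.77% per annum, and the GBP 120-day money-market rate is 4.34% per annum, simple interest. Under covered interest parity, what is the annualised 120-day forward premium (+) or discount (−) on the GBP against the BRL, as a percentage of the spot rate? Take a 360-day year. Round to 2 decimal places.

+1.41%

T = 120/360 years.
F = S · g_BRL/g_GBP = 6.581 × 1.0192333/1.0144667 = 6.611922.
Annualised premium = (F − S)/S × (1/T) = (6.611922 − 6.581)/6.581 ÷ (120/360) = 1.41%.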